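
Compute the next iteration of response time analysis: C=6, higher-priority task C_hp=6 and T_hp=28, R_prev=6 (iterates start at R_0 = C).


R_next = C + ceil(R_prev / T_hp) * C_hp
ceil(6 / 28) = ceil(0.2143) = 1
Interference = 1 * 6 = 6
R_next = 6 + 6 = 12

12


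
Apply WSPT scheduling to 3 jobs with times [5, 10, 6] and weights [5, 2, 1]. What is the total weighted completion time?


Compute p/w ratios and sort ascending (WSPT): [(5, 5), (10, 2), (6, 1)]
Compute weighted completion times:
  Job (p=5,w=5): C=5, w*C=5*5=25
  Job (p=10,w=2): C=15, w*C=2*15=30
  Job (p=6,w=1): C=21, w*C=1*21=21
Total weighted completion time = 76

76


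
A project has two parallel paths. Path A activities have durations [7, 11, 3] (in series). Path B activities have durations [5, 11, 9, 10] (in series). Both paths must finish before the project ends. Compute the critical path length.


Path A total = 7 + 11 + 3 = 21
Path B total = 5 + 11 + 9 + 10 = 35
Critical path = longest path = max(21, 35) = 35

35


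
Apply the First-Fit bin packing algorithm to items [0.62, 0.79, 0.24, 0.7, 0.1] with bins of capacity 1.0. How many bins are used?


Place items sequentially using First-Fit:
  Item 0.62 -> new Bin 1
  Item 0.79 -> new Bin 2
  Item 0.24 -> Bin 1 (now 0.86)
  Item 0.7 -> new Bin 3
  Item 0.1 -> Bin 1 (now 0.96)
Total bins used = 3

3


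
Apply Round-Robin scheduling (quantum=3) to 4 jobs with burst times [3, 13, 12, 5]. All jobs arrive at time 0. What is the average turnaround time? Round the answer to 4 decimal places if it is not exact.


Time quantum = 3
Execution trace:
  J1 runs 3 units, time = 3
  J2 runs 3 units, time = 6
  J3 runs 3 units, time = 9
  J4 runs 3 units, time = 12
  J2 runs 3 units, time = 15
  J3 runs 3 units, time = 18
  J4 runs 2 units, time = 20
  J2 runs 3 units, time = 23
  J3 runs 3 units, time = 26
  J2 runs 3 units, time = 29
  J3 runs 3 units, time = 32
  J2 runs 1 units, time = 33
Finish times: [3, 33, 32, 20]
Average turnaround = 88/4 = 22.0

22.0


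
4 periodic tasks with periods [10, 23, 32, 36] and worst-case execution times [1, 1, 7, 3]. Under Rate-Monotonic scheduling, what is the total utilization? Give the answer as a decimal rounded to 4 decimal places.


Compute individual utilizations (exact fractions):
  Task 1: C/T = 1/10 (approx. 0.1)
  Task 2: C/T = 1/23 (approx. 0.0435)
  Task 3: C/T = 7/32 (approx. 0.2188)
  Task 4: C/T = 3/36 = 1/12 (approx. 0.0833)
Total utilization U = 1/10 + 1/23 + 7/32 + 1/12 = 4919/11040
Rounded to 4 decimal places: U = 0.4456
RM (Liu & Layland) bound for 4 tasks = 0.756828; compare with U = 4919/11040 (approx. 0.445562)
U <= bound, so schedulable by RM sufficient condition.

0.4456


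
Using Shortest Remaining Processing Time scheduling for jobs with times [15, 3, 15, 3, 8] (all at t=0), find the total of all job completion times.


Since all jobs arrive at t=0, SRPT equals SPT ordering.
SPT order: [3, 3, 8, 15, 15]
Completion times:
  Job 1: p=3, C=3
  Job 2: p=3, C=6
  Job 3: p=8, C=14
  Job 4: p=15, C=29
  Job 5: p=15, C=44
Total completion time = 3 + 6 + 14 + 29 + 44 = 96

96


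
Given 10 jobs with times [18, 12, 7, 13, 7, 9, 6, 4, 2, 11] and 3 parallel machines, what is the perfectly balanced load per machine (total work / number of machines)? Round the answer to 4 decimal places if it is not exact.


Total processing time = 18 + 12 + 7 + 13 + 7 + 9 + 6 + 4 + 2 + 11 = 89
Number of machines = 3
Ideal balanced load = 89 / 3 = 29.6667

29.6667


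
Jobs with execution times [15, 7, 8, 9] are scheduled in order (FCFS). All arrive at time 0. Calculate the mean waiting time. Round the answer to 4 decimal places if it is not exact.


FCFS order (as given): [15, 7, 8, 9]
Waiting times:
  Job 1: wait = 0
  Job 2: wait = 15
  Job 3: wait = 22
  Job 4: wait = 30
Sum of waiting times = 67
Average waiting time = 67/4 = 16.75

16.75


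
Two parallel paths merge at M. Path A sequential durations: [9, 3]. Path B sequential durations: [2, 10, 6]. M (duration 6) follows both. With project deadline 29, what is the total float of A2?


Forward pass: ES(A2) = sum of predecessors on chain A = 9
EF = ES + duration = 9 + 3 = 12
Backward pass: LF(M) = deadline = 29; LS(M) = 29 - 6 = 23
LF(A2) = LS(M) - sum(successors on chain A) = 23 - 0 = 23
LS = LF - duration = 23 - 3 = 20
Total float = LS - ES = 20 - 9 = 11

11


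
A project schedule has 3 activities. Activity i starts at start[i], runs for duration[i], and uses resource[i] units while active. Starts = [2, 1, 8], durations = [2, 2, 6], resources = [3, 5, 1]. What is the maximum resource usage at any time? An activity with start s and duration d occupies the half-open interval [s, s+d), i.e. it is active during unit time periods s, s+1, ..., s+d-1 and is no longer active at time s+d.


Each activity i is active on [start_i, start_i + duration_i).
Compute total resource usage per time slot:
  t=0: active resources = [], total = 0
  t=1: active resources = [5], total = 5
  t=2: active resources = [3, 5], total = 8
  t=3: active resources = [3], total = 3
  t=4: active resources = [], total = 0
  t=5: active resources = [], total = 0
  t=6: active resources = [], total = 0
  t=7: active resources = [], total = 0
  t=8: active resources = [1], total = 1
  t=9: active resources = [1], total = 1
  t=10: active resources = [1], total = 1
  t=11: active resources = [1], total = 1
  t=12: active resources = [1], total = 1
  t=13: active resources = [1], total = 1
Peak resource demand = 8

8


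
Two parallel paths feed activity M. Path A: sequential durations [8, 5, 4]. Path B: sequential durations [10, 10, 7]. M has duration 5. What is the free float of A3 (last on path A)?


ES(A3) = sum of predecessors on chain A = 13
EF(A3) = ES + duration = 13 + 4 = 17
Successor of A3 is M. ES(M) = max(sum(A), sum(B)) = max(17, 27) = 27
Free float = ES(successor) - EF(current) = 27 - 17 = 10

10


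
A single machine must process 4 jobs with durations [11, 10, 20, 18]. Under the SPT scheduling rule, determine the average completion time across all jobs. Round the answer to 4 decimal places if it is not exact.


Sort jobs by processing time (SPT order): [10, 11, 18, 20]
Compute completion times sequentially:
  Job 1: processing = 10, completes at 10
  Job 2: processing = 11, completes at 21
  Job 3: processing = 18, completes at 39
  Job 4: processing = 20, completes at 59
Sum of completion times = 129
Average completion time = 129/4 = 32.25

32.25


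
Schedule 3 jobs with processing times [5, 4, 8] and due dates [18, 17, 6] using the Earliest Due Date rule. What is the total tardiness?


Sort by due date (EDD order): [(8, 6), (4, 17), (5, 18)]
Compute completion times and tardiness:
  Job 1: p=8, d=6, C=8, tardiness=max(0,8-6)=2
  Job 2: p=4, d=17, C=12, tardiness=max(0,12-17)=0
  Job 3: p=5, d=18, C=17, tardiness=max(0,17-18)=0
Total tardiness = 2

2


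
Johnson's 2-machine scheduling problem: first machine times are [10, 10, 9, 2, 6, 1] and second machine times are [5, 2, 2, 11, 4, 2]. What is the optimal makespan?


Apply Johnson's rule:
  Group 1 (a <= b): [(6, 1, 2), (4, 2, 11)]
  Group 2 (a > b): [(1, 10, 5), (5, 6, 4), (2, 10, 2), (3, 9, 2)]
Optimal job order: [6, 4, 1, 5, 2, 3]
Schedule:
  Job 6: M1 done at 1, M2 done at 3
  Job 4: M1 done at 3, M2 done at 14
  Job 1: M1 done at 13, M2 done at 19
  Job 5: M1 done at 19, M2 done at 23
  Job 2: M1 done at 29, M2 done at 31
  Job 3: M1 done at 38, M2 done at 40
Makespan = 40

40


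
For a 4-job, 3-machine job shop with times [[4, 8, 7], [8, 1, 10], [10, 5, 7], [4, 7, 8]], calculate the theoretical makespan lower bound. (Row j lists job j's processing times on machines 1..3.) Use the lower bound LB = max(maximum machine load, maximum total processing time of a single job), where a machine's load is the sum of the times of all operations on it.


Machine loads:
  Machine 1: 4 + 8 + 10 + 4 = 26
  Machine 2: 8 + 1 + 5 + 7 = 21
  Machine 3: 7 + 10 + 7 + 8 = 32
Max machine load = 32
Job totals:
  Job 1: 19
  Job 2: 19
  Job 3: 22
  Job 4: 19
Max job total = 22
Lower bound = max(32, 22) = 32

32


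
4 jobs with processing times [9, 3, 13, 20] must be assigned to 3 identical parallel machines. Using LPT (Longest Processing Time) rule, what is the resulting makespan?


Sort jobs in decreasing order (LPT): [20, 13, 9, 3]
Assign each job to the least loaded machine:
  Machine 1: jobs [20], load = 20
  Machine 2: jobs [13], load = 13
  Machine 3: jobs [9, 3], load = 12
Makespan = max load = 20

20


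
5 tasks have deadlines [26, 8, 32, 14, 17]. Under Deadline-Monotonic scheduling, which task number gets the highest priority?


Sort tasks by relative deadline (ascending):
  Task 2: deadline = 8
  Task 4: deadline = 14
  Task 5: deadline = 17
  Task 1: deadline = 26
  Task 3: deadline = 32
Priority order (highest first): [2, 4, 5, 1, 3]
Highest priority task = 2

2


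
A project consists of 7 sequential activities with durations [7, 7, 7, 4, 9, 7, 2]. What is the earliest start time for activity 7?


Activity 7 starts after activities 1 through 6 complete.
Predecessor durations: [7, 7, 7, 4, 9, 7]
ES = 7 + 7 + 7 + 4 + 9 + 7 = 41

41


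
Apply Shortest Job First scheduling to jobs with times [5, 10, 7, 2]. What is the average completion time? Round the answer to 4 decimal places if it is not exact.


SJF order (ascending): [2, 5, 7, 10]
Completion times:
  Job 1: burst=2, C=2
  Job 2: burst=5, C=7
  Job 3: burst=7, C=14
  Job 4: burst=10, C=24
Average completion = 47/4 = 11.75

11.75


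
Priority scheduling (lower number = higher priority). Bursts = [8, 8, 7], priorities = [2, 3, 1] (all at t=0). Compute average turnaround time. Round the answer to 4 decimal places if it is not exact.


Sort by priority (ascending = highest first):
Order: [(1, 7), (2, 8), (3, 8)]
Completion times:
  Priority 1, burst=7, C=7
  Priority 2, burst=8, C=15
  Priority 3, burst=8, C=23
Average turnaround = 45/3 = 15.0

15.0


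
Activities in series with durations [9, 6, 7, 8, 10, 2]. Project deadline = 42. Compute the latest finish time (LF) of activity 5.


LF(activity 5) = deadline - sum of successor durations
Successors: activities 6 through 6 with durations [2]
Sum of successor durations = 2
LF = 42 - 2 = 40

40


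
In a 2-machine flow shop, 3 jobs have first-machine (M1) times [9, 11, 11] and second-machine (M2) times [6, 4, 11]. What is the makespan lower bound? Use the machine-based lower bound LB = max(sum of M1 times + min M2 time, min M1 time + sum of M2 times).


LB1 = sum(M1 times) + min(M2 times) = 31 + 4 = 35
LB2 = min(M1 times) + sum(M2 times) = 9 + 21 = 30
Lower bound = max(LB1, LB2) = max(35, 30) = 35

35


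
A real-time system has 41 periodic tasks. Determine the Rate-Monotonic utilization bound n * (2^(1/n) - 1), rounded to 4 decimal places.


Compute 2^(1/41) = 1.0170497444
Subtract 1: 1.0170497444 - 1 = 0.0170497444
Multiply by n: 41 * 0.0170497444 = 0.6990395204
Round to 4 dp: 0.6990

0.6990


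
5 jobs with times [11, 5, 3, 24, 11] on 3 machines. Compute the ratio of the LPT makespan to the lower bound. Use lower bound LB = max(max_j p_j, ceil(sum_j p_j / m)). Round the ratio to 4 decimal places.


LPT order: [24, 11, 11, 5, 3]
Machine loads after assignment: [24, 16, 14]
LPT makespan = 24
Lower bound = max(max_job, ceil(total/3)) = max(24, 18) = 24
Ratio = 24 / 24 = 1.0

1.0


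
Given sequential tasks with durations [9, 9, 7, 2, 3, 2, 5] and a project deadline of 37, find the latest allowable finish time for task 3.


LF(activity 3) = deadline - sum of successor durations
Successors: activities 4 through 7 with durations [2, 3, 2, 5]
Sum of successor durations = 12
LF = 37 - 12 = 25

25


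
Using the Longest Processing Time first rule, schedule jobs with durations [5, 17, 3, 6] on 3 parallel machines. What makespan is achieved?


Sort jobs in decreasing order (LPT): [17, 6, 5, 3]
Assign each job to the least loaded machine:
  Machine 1: jobs [17], load = 17
  Machine 2: jobs [6], load = 6
  Machine 3: jobs [5, 3], load = 8
Makespan = max load = 17

17


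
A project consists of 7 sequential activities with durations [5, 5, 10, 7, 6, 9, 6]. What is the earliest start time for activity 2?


Activity 2 starts after activities 1 through 1 complete.
Predecessor durations: [5]
ES = 5 = 5

5


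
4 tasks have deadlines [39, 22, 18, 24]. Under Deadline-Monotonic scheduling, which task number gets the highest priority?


Sort tasks by relative deadline (ascending):
  Task 3: deadline = 18
  Task 2: deadline = 22
  Task 4: deadline = 24
  Task 1: deadline = 39
Priority order (highest first): [3, 2, 4, 1]
Highest priority task = 3

3


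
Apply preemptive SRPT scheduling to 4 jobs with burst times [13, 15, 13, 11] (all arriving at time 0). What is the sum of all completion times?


Since all jobs arrive at t=0, SRPT equals SPT ordering.
SPT order: [11, 13, 13, 15]
Completion times:
  Job 1: p=11, C=11
  Job 2: p=13, C=24
  Job 3: p=13, C=37
  Job 4: p=15, C=52
Total completion time = 11 + 24 + 37 + 52 = 124

124


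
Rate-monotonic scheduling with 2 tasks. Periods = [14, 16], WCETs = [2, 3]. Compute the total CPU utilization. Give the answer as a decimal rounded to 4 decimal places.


Compute individual utilizations (exact fractions):
  Task 1: C/T = 2/14 = 1/7 (approx. 0.1429)
  Task 2: C/T = 3/16 (approx. 0.1875)
Total utilization U = 1/7 + 3/16 = 37/112
Rounded to 4 decimal places: U = 0.3304
RM (Liu & Layland) bound for 2 tasks = 0.828427; compare with U = 37/112 (approx. 0.330357)
U <= bound, so schedulable by RM sufficient condition.

0.3304


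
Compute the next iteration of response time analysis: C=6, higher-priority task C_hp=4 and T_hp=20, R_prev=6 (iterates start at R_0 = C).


R_next = C + ceil(R_prev / T_hp) * C_hp
ceil(6 / 20) = ceil(0.3) = 1
Interference = 1 * 4 = 4
R_next = 6 + 4 = 10

10


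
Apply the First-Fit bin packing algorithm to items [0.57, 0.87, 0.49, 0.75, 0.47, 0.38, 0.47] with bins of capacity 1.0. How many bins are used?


Place items sequentially using First-Fit:
  Item 0.57 -> new Bin 1
  Item 0.87 -> new Bin 2
  Item 0.49 -> new Bin 3
  Item 0.75 -> new Bin 4
  Item 0.47 -> Bin 3 (now 0.96)
  Item 0.38 -> Bin 1 (now 0.95)
  Item 0.47 -> new Bin 5
Total bins used = 5

5


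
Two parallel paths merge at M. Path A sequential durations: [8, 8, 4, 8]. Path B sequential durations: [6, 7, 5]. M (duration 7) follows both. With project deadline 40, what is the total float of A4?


Forward pass: ES(A4) = sum of predecessors on chain A = 20
EF = ES + duration = 20 + 8 = 28
Backward pass: LF(M) = deadline = 40; LS(M) = 40 - 7 = 33
LF(A4) = LS(M) - sum(successors on chain A) = 33 - 0 = 33
LS = LF - duration = 33 - 8 = 25
Total float = LS - ES = 25 - 20 = 5

5


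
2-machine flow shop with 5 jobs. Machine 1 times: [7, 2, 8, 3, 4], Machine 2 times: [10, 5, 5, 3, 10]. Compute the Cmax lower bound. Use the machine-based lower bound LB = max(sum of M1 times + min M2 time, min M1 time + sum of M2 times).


LB1 = sum(M1 times) + min(M2 times) = 24 + 3 = 27
LB2 = min(M1 times) + sum(M2 times) = 2 + 33 = 35
Lower bound = max(LB1, LB2) = max(27, 35) = 35

35


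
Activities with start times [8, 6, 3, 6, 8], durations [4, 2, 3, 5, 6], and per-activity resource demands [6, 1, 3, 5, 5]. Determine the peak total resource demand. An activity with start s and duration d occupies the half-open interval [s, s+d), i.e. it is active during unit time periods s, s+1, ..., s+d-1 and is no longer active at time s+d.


Each activity i is active on [start_i, start_i + duration_i).
Compute total resource usage per time slot:
  t=0: active resources = [], total = 0
  t=1: active resources = [], total = 0
  t=2: active resources = [], total = 0
  t=3: active resources = [3], total = 3
  t=4: active resources = [3], total = 3
  t=5: active resources = [3], total = 3
  t=6: active resources = [1, 5], total = 6
  t=7: active resources = [1, 5], total = 6
  t=8: active resources = [6, 5, 5], total = 16
  t=9: active resources = [6, 5, 5], total = 16
  t=10: active resources = [6, 5, 5], total = 16
  t=11: active resources = [6, 5], total = 11
  t=12: active resources = [5], total = 5
  t=13: active resources = [5], total = 5
Peak resource demand = 16

16


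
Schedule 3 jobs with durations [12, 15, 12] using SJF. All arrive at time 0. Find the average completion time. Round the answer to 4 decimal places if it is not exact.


SJF order (ascending): [12, 12, 15]
Completion times:
  Job 1: burst=12, C=12
  Job 2: burst=12, C=24
  Job 3: burst=15, C=39
Average completion = 75/3 = 25.0

25.0


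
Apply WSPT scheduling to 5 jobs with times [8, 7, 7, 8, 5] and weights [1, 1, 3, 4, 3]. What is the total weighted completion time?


Compute p/w ratios and sort ascending (WSPT): [(5, 3), (8, 4), (7, 3), (7, 1), (8, 1)]
Compute weighted completion times:
  Job (p=5,w=3): C=5, w*C=3*5=15
  Job (p=8,w=4): C=13, w*C=4*13=52
  Job (p=7,w=3): C=20, w*C=3*20=60
  Job (p=7,w=1): C=27, w*C=1*27=27
  Job (p=8,w=1): C=35, w*C=1*35=35
Total weighted completion time = 189

189


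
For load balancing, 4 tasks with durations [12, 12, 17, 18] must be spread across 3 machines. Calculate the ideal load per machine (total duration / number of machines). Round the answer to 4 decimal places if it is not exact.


Total processing time = 12 + 12 + 17 + 18 = 59
Number of machines = 3
Ideal balanced load = 59 / 3 = 19.6667

19.6667


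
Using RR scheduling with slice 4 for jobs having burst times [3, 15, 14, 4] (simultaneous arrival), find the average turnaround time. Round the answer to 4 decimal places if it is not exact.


Time quantum = 4
Execution trace:
  J1 runs 3 units, time = 3
  J2 runs 4 units, time = 7
  J3 runs 4 units, time = 11
  J4 runs 4 units, time = 15
  J2 runs 4 units, time = 19
  J3 runs 4 units, time = 23
  J2 runs 4 units, time = 27
  J3 runs 4 units, time = 31
  J2 runs 3 units, time = 34
  J3 runs 2 units, time = 36
Finish times: [3, 34, 36, 15]
Average turnaround = 88/4 = 22.0

22.0


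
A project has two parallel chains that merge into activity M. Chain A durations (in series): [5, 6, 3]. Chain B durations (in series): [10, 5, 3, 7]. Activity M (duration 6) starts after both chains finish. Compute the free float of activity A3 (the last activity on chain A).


ES(A3) = sum of predecessors on chain A = 11
EF(A3) = ES + duration = 11 + 3 = 14
Successor of A3 is M. ES(M) = max(sum(A), sum(B)) = max(14, 25) = 25
Free float = ES(successor) - EF(current) = 25 - 14 = 11

11


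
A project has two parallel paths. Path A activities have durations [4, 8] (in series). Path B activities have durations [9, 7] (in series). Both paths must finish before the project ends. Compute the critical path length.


Path A total = 4 + 8 = 12
Path B total = 9 + 7 = 16
Critical path = longest path = max(12, 16) = 16

16


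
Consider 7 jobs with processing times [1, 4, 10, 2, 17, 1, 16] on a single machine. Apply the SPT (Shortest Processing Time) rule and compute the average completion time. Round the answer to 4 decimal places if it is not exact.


Sort jobs by processing time (SPT order): [1, 1, 2, 4, 10, 16, 17]
Compute completion times sequentially:
  Job 1: processing = 1, completes at 1
  Job 2: processing = 1, completes at 2
  Job 3: processing = 2, completes at 4
  Job 4: processing = 4, completes at 8
  Job 5: processing = 10, completes at 18
  Job 6: processing = 16, completes at 34
  Job 7: processing = 17, completes at 51
Sum of completion times = 118
Average completion time = 118/7 = 16.8571

16.8571


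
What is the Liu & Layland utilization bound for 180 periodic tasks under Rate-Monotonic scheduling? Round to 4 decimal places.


Compute 2^(1/180) = 1.0038582416
Subtract 1: 1.0038582416 - 1 = 0.0038582416
Multiply by n: 180 * 0.0038582416 = 0.6944834880
Round to 4 dp: 0.6945

0.6945


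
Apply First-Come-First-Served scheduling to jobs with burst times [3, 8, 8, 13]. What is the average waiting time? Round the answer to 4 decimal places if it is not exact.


FCFS order (as given): [3, 8, 8, 13]
Waiting times:
  Job 1: wait = 0
  Job 2: wait = 3
  Job 3: wait = 11
  Job 4: wait = 19
Sum of waiting times = 33
Average waiting time = 33/4 = 8.25

8.25


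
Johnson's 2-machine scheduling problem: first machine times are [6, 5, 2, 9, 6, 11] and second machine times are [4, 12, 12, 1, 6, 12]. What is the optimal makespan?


Apply Johnson's rule:
  Group 1 (a <= b): [(3, 2, 12), (2, 5, 12), (5, 6, 6), (6, 11, 12)]
  Group 2 (a > b): [(1, 6, 4), (4, 9, 1)]
Optimal job order: [3, 2, 5, 6, 1, 4]
Schedule:
  Job 3: M1 done at 2, M2 done at 14
  Job 2: M1 done at 7, M2 done at 26
  Job 5: M1 done at 13, M2 done at 32
  Job 6: M1 done at 24, M2 done at 44
  Job 1: M1 done at 30, M2 done at 48
  Job 4: M1 done at 39, M2 done at 49
Makespan = 49

49


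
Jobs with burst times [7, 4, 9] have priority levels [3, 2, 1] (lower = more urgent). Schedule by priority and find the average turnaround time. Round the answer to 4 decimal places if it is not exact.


Sort by priority (ascending = highest first):
Order: [(1, 9), (2, 4), (3, 7)]
Completion times:
  Priority 1, burst=9, C=9
  Priority 2, burst=4, C=13
  Priority 3, burst=7, C=20
Average turnaround = 42/3 = 14.0

14.0


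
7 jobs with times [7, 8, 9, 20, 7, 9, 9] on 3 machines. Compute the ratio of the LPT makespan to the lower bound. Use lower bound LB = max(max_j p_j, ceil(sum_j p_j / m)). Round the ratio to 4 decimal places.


LPT order: [20, 9, 9, 9, 8, 7, 7]
Machine loads after assignment: [20, 25, 24]
LPT makespan = 25
Lower bound = max(max_job, ceil(total/3)) = max(20, 23) = 23
Ratio = 25 / 23 = 1.087

1.087


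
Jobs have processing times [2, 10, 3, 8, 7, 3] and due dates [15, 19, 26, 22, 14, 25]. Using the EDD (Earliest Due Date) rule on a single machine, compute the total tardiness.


Sort by due date (EDD order): [(7, 14), (2, 15), (10, 19), (8, 22), (3, 25), (3, 26)]
Compute completion times and tardiness:
  Job 1: p=7, d=14, C=7, tardiness=max(0,7-14)=0
  Job 2: p=2, d=15, C=9, tardiness=max(0,9-15)=0
  Job 3: p=10, d=19, C=19, tardiness=max(0,19-19)=0
  Job 4: p=8, d=22, C=27, tardiness=max(0,27-22)=5
  Job 5: p=3, d=25, C=30, tardiness=max(0,30-25)=5
  Job 6: p=3, d=26, C=33, tardiness=max(0,33-26)=7
Total tardiness = 17

17


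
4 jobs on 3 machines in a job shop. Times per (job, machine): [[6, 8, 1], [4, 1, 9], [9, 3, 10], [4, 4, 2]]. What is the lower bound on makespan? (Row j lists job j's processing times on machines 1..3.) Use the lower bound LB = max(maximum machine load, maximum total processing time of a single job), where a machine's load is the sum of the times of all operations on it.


Machine loads:
  Machine 1: 6 + 4 + 9 + 4 = 23
  Machine 2: 8 + 1 + 3 + 4 = 16
  Machine 3: 1 + 9 + 10 + 2 = 22
Max machine load = 23
Job totals:
  Job 1: 15
  Job 2: 14
  Job 3: 22
  Job 4: 10
Max job total = 22
Lower bound = max(23, 22) = 23

23


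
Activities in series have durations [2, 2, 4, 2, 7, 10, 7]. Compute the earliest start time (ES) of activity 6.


Activity 6 starts after activities 1 through 5 complete.
Predecessor durations: [2, 2, 4, 2, 7]
ES = 2 + 2 + 4 + 2 + 7 = 17

17


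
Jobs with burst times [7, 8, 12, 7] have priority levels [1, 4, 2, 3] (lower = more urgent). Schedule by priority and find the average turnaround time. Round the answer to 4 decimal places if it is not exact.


Sort by priority (ascending = highest first):
Order: [(1, 7), (2, 12), (3, 7), (4, 8)]
Completion times:
  Priority 1, burst=7, C=7
  Priority 2, burst=12, C=19
  Priority 3, burst=7, C=26
  Priority 4, burst=8, C=34
Average turnaround = 86/4 = 21.5

21.5


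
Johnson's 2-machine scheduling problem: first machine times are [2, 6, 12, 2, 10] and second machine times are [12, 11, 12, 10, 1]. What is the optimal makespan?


Apply Johnson's rule:
  Group 1 (a <= b): [(1, 2, 12), (4, 2, 10), (2, 6, 11), (3, 12, 12)]
  Group 2 (a > b): [(5, 10, 1)]
Optimal job order: [1, 4, 2, 3, 5]
Schedule:
  Job 1: M1 done at 2, M2 done at 14
  Job 4: M1 done at 4, M2 done at 24
  Job 2: M1 done at 10, M2 done at 35
  Job 3: M1 done at 22, M2 done at 47
  Job 5: M1 done at 32, M2 done at 48
Makespan = 48

48


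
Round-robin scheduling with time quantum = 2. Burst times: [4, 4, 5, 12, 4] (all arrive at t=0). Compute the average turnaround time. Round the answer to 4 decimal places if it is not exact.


Time quantum = 2
Execution trace:
  J1 runs 2 units, time = 2
  J2 runs 2 units, time = 4
  J3 runs 2 units, time = 6
  J4 runs 2 units, time = 8
  J5 runs 2 units, time = 10
  J1 runs 2 units, time = 12
  J2 runs 2 units, time = 14
  J3 runs 2 units, time = 16
  J4 runs 2 units, time = 18
  J5 runs 2 units, time = 20
  J3 runs 1 units, time = 21
  J4 runs 2 units, time = 23
  J4 runs 2 units, time = 25
  J4 runs 2 units, time = 27
  J4 runs 2 units, time = 29
Finish times: [12, 14, 21, 29, 20]
Average turnaround = 96/5 = 19.2

19.2


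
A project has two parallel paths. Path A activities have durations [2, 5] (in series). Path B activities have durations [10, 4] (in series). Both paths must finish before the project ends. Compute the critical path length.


Path A total = 2 + 5 = 7
Path B total = 10 + 4 = 14
Critical path = longest path = max(7, 14) = 14

14


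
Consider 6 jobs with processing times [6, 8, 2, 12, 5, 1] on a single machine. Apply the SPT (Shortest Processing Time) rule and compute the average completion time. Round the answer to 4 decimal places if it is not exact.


Sort jobs by processing time (SPT order): [1, 2, 5, 6, 8, 12]
Compute completion times sequentially:
  Job 1: processing = 1, completes at 1
  Job 2: processing = 2, completes at 3
  Job 3: processing = 5, completes at 8
  Job 4: processing = 6, completes at 14
  Job 5: processing = 8, completes at 22
  Job 6: processing = 12, completes at 34
Sum of completion times = 82
Average completion time = 82/6 = 13.6667

13.6667


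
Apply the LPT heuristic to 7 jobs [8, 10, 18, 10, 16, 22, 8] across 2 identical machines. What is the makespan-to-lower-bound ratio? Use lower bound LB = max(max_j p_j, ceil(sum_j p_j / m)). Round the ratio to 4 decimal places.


LPT order: [22, 18, 16, 10, 10, 8, 8]
Machine loads after assignment: [50, 42]
LPT makespan = 50
Lower bound = max(max_job, ceil(total/2)) = max(22, 46) = 46
Ratio = 50 / 46 = 1.087

1.087


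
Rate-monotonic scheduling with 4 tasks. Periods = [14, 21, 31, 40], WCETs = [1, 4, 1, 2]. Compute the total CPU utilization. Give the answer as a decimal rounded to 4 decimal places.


Compute individual utilizations (exact fractions):
  Task 1: C/T = 1/14 (approx. 0.0714)
  Task 2: C/T = 4/21 (approx. 0.1905)
  Task 3: C/T = 1/31 (approx. 0.0323)
  Task 4: C/T = 2/40 = 1/20 (approx. 0.05)
Total utilization U = 1/14 + 4/21 + 1/31 + 1/20 = 4481/13020
Rounded to 4 decimal places: U = 0.3442
RM (Liu & Layland) bound for 4 tasks = 0.756828; compare with U = 4481/13020 (approx. 0.344163)
U <= bound, so schedulable by RM sufficient condition.

0.3442


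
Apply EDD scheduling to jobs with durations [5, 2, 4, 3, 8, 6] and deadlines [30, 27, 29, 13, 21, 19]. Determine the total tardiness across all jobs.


Sort by due date (EDD order): [(3, 13), (6, 19), (8, 21), (2, 27), (4, 29), (5, 30)]
Compute completion times and tardiness:
  Job 1: p=3, d=13, C=3, tardiness=max(0,3-13)=0
  Job 2: p=6, d=19, C=9, tardiness=max(0,9-19)=0
  Job 3: p=8, d=21, C=17, tardiness=max(0,17-21)=0
  Job 4: p=2, d=27, C=19, tardiness=max(0,19-27)=0
  Job 5: p=4, d=29, C=23, tardiness=max(0,23-29)=0
  Job 6: p=5, d=30, C=28, tardiness=max(0,28-30)=0
Total tardiness = 0

0


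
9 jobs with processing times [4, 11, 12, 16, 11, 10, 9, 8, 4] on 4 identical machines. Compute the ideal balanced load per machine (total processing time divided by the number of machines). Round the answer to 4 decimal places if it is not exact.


Total processing time = 4 + 11 + 12 + 16 + 11 + 10 + 9 + 8 + 4 = 85
Number of machines = 4
Ideal balanced load = 85 / 4 = 21.25

21.25


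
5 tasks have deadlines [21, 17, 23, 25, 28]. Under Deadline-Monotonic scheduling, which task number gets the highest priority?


Sort tasks by relative deadline (ascending):
  Task 2: deadline = 17
  Task 1: deadline = 21
  Task 3: deadline = 23
  Task 4: deadline = 25
  Task 5: deadline = 28
Priority order (highest first): [2, 1, 3, 4, 5]
Highest priority task = 2

2


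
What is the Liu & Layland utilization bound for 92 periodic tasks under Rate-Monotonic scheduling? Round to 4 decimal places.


Compute 2^(1/92) = 1.0075626620
Subtract 1: 1.0075626620 - 1 = 0.0075626620
Multiply by n: 92 * 0.0075626620 = 0.6957649040
Round to 4 dp: 0.6958

0.6958


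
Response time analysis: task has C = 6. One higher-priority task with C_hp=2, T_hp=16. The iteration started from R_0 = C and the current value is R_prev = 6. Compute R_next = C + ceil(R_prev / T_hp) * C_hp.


R_next = C + ceil(R_prev / T_hp) * C_hp
ceil(6 / 16) = ceil(0.375) = 1
Interference = 1 * 2 = 2
R_next = 6 + 2 = 8

8


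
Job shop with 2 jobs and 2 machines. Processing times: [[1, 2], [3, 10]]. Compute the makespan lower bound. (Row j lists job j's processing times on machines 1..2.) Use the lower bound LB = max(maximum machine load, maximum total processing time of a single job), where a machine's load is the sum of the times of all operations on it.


Machine loads:
  Machine 1: 1 + 3 = 4
  Machine 2: 2 + 10 = 12
Max machine load = 12
Job totals:
  Job 1: 3
  Job 2: 13
Max job total = 13
Lower bound = max(12, 13) = 13

13


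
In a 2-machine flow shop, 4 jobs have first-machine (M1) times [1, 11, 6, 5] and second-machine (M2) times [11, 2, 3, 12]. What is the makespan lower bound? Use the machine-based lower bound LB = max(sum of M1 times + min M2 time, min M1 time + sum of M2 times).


LB1 = sum(M1 times) + min(M2 times) = 23 + 2 = 25
LB2 = min(M1 times) + sum(M2 times) = 1 + 28 = 29
Lower bound = max(LB1, LB2) = max(25, 29) = 29

29


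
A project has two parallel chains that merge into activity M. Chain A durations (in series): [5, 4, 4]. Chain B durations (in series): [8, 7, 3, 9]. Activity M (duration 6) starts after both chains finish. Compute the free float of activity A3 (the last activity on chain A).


ES(A3) = sum of predecessors on chain A = 9
EF(A3) = ES + duration = 9 + 4 = 13
Successor of A3 is M. ES(M) = max(sum(A), sum(B)) = max(13, 27) = 27
Free float = ES(successor) - EF(current) = 27 - 13 = 14

14


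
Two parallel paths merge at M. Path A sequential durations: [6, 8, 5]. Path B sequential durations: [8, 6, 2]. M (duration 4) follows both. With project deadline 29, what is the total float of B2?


Forward pass: ES(B2) = sum of predecessors on chain B = 8
EF = ES + duration = 8 + 6 = 14
Backward pass: LF(M) = deadline = 29; LS(M) = 29 - 4 = 25
LF(B2) = LS(M) - sum(successors on chain B) = 25 - 2 = 23
LS = LF - duration = 23 - 6 = 17
Total float = LS - ES = 17 - 8 = 9

9


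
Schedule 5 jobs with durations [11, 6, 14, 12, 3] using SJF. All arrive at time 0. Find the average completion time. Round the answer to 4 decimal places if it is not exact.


SJF order (ascending): [3, 6, 11, 12, 14]
Completion times:
  Job 1: burst=3, C=3
  Job 2: burst=6, C=9
  Job 3: burst=11, C=20
  Job 4: burst=12, C=32
  Job 5: burst=14, C=46
Average completion = 110/5 = 22.0

22.0


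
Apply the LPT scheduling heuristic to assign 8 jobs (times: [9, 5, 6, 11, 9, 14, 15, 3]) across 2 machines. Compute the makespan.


Sort jobs in decreasing order (LPT): [15, 14, 11, 9, 9, 6, 5, 3]
Assign each job to the least loaded machine:
  Machine 1: jobs [15, 9, 9, 3], load = 36
  Machine 2: jobs [14, 11, 6, 5], load = 36
Makespan = max load = 36

36


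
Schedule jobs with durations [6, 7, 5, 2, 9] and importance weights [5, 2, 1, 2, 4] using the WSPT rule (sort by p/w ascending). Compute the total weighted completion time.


Compute p/w ratios and sort ascending (WSPT): [(2, 2), (6, 5), (9, 4), (7, 2), (5, 1)]
Compute weighted completion times:
  Job (p=2,w=2): C=2, w*C=2*2=4
  Job (p=6,w=5): C=8, w*C=5*8=40
  Job (p=9,w=4): C=17, w*C=4*17=68
  Job (p=7,w=2): C=24, w*C=2*24=48
  Job (p=5,w=1): C=29, w*C=1*29=29
Total weighted completion time = 189

189


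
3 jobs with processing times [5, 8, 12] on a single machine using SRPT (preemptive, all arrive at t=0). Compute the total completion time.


Since all jobs arrive at t=0, SRPT equals SPT ordering.
SPT order: [5, 8, 12]
Completion times:
  Job 1: p=5, C=5
  Job 2: p=8, C=13
  Job 3: p=12, C=25
Total completion time = 5 + 13 + 25 = 43

43


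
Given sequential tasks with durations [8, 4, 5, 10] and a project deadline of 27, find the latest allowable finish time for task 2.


LF(activity 2) = deadline - sum of successor durations
Successors: activities 3 through 4 with durations [5, 10]
Sum of successor durations = 15
LF = 27 - 15 = 12

12


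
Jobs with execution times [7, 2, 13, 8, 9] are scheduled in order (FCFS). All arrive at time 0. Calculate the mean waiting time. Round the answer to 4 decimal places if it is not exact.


FCFS order (as given): [7, 2, 13, 8, 9]
Waiting times:
  Job 1: wait = 0
  Job 2: wait = 7
  Job 3: wait = 9
  Job 4: wait = 22
  Job 5: wait = 30
Sum of waiting times = 68
Average waiting time = 68/5 = 13.6

13.6


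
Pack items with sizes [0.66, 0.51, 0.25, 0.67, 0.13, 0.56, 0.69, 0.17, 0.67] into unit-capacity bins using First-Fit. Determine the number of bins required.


Place items sequentially using First-Fit:
  Item 0.66 -> new Bin 1
  Item 0.51 -> new Bin 2
  Item 0.25 -> Bin 1 (now 0.91)
  Item 0.67 -> new Bin 3
  Item 0.13 -> Bin 2 (now 0.64)
  Item 0.56 -> new Bin 4
  Item 0.69 -> new Bin 5
  Item 0.17 -> Bin 2 (now 0.81)
  Item 0.67 -> new Bin 6
Total bins used = 6

6


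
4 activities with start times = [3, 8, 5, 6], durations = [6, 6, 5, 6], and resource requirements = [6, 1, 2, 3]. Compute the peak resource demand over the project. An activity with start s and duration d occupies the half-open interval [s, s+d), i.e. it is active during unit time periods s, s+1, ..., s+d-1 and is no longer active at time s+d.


Each activity i is active on [start_i, start_i + duration_i).
Compute total resource usage per time slot:
  t=0: active resources = [], total = 0
  t=1: active resources = [], total = 0
  t=2: active resources = [], total = 0
  t=3: active resources = [6], total = 6
  t=4: active resources = [6], total = 6
  t=5: active resources = [6, 2], total = 8
  t=6: active resources = [6, 2, 3], total = 11
  t=7: active resources = [6, 2, 3], total = 11
  t=8: active resources = [6, 1, 2, 3], total = 12
  t=9: active resources = [1, 2, 3], total = 6
  t=10: active resources = [1, 3], total = 4
  t=11: active resources = [1, 3], total = 4
  t=12: active resources = [1], total = 1
  t=13: active resources = [1], total = 1
Peak resource demand = 12

12


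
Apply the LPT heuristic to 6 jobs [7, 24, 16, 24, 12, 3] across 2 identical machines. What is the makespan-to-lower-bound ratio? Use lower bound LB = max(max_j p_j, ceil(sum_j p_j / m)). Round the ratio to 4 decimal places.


LPT order: [24, 24, 16, 12, 7, 3]
Machine loads after assignment: [43, 43]
LPT makespan = 43
Lower bound = max(max_job, ceil(total/2)) = max(24, 43) = 43
Ratio = 43 / 43 = 1.0

1.0


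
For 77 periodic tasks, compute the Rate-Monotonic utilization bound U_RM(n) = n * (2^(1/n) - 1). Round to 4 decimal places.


Compute 2^(1/77) = 1.0090425505
Subtract 1: 1.0090425505 - 1 = 0.0090425505
Multiply by n: 77 * 0.0090425505 = 0.6962763885
Round to 4 dp: 0.6963

0.6963


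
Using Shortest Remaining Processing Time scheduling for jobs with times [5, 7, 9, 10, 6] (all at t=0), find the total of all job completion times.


Since all jobs arrive at t=0, SRPT equals SPT ordering.
SPT order: [5, 6, 7, 9, 10]
Completion times:
  Job 1: p=5, C=5
  Job 2: p=6, C=11
  Job 3: p=7, C=18
  Job 4: p=9, C=27
  Job 5: p=10, C=37
Total completion time = 5 + 11 + 18 + 27 + 37 = 98

98


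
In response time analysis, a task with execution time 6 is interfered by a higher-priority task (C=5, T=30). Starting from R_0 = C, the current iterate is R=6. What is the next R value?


R_next = C + ceil(R_prev / T_hp) * C_hp
ceil(6 / 30) = ceil(0.2) = 1
Interference = 1 * 5 = 5
R_next = 6 + 5 = 11

11


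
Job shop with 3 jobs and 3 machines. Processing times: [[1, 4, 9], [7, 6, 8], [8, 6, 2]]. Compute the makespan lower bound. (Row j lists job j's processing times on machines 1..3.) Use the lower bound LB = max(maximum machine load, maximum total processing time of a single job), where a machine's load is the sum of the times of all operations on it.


Machine loads:
  Machine 1: 1 + 7 + 8 = 16
  Machine 2: 4 + 6 + 6 = 16
  Machine 3: 9 + 8 + 2 = 19
Max machine load = 19
Job totals:
  Job 1: 14
  Job 2: 21
  Job 3: 16
Max job total = 21
Lower bound = max(19, 21) = 21

21


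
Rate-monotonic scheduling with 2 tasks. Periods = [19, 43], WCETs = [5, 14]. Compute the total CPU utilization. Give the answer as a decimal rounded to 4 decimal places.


Compute individual utilizations (exact fractions):
  Task 1: C/T = 5/19 (approx. 0.2632)
  Task 2: C/T = 14/43 (approx. 0.3256)
Total utilization U = 5/19 + 14/43 = 481/817
Rounded to 4 decimal places: U = 0.5887
RM (Liu & Layland) bound for 2 tasks = 0.828427; compare with U = 481/817 (approx. 0.588739)
U <= bound, so schedulable by RM sufficient condition.

0.5887


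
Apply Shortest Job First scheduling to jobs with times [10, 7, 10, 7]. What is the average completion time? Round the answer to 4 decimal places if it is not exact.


SJF order (ascending): [7, 7, 10, 10]
Completion times:
  Job 1: burst=7, C=7
  Job 2: burst=7, C=14
  Job 3: burst=10, C=24
  Job 4: burst=10, C=34
Average completion = 79/4 = 19.75

19.75


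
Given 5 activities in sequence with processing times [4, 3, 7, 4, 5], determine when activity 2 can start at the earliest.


Activity 2 starts after activities 1 through 1 complete.
Predecessor durations: [4]
ES = 4 = 4

4


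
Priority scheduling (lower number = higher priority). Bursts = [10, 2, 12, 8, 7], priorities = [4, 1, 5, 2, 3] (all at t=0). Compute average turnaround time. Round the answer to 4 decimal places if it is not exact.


Sort by priority (ascending = highest first):
Order: [(1, 2), (2, 8), (3, 7), (4, 10), (5, 12)]
Completion times:
  Priority 1, burst=2, C=2
  Priority 2, burst=8, C=10
  Priority 3, burst=7, C=17
  Priority 4, burst=10, C=27
  Priority 5, burst=12, C=39
Average turnaround = 95/5 = 19.0

19.0


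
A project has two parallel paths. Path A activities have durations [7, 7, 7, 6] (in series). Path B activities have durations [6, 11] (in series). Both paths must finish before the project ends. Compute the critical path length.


Path A total = 7 + 7 + 7 + 6 = 27
Path B total = 6 + 11 = 17
Critical path = longest path = max(27, 17) = 27

27


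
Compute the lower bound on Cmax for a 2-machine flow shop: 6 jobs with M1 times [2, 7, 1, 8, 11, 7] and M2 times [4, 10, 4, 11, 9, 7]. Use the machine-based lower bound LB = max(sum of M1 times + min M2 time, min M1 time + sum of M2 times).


LB1 = sum(M1 times) + min(M2 times) = 36 + 4 = 40
LB2 = min(M1 times) + sum(M2 times) = 1 + 45 = 46
Lower bound = max(LB1, LB2) = max(40, 46) = 46

46


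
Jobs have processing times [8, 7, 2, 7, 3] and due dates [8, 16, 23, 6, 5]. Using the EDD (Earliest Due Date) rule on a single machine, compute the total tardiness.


Sort by due date (EDD order): [(3, 5), (7, 6), (8, 8), (7, 16), (2, 23)]
Compute completion times and tardiness:
  Job 1: p=3, d=5, C=3, tardiness=max(0,3-5)=0
  Job 2: p=7, d=6, C=10, tardiness=max(0,10-6)=4
  Job 3: p=8, d=8, C=18, tardiness=max(0,18-8)=10
  Job 4: p=7, d=16, C=25, tardiness=max(0,25-16)=9
  Job 5: p=2, d=23, C=27, tardiness=max(0,27-23)=4
Total tardiness = 27

27


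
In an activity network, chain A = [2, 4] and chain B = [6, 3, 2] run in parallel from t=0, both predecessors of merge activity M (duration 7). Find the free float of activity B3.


ES(B3) = sum of predecessors on chain B = 9
EF(B3) = ES + duration = 9 + 2 = 11
Successor of B3 is M. ES(M) = max(sum(A), sum(B)) = max(6, 11) = 11
Free float = ES(successor) - EF(current) = 11 - 11 = 0

0
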